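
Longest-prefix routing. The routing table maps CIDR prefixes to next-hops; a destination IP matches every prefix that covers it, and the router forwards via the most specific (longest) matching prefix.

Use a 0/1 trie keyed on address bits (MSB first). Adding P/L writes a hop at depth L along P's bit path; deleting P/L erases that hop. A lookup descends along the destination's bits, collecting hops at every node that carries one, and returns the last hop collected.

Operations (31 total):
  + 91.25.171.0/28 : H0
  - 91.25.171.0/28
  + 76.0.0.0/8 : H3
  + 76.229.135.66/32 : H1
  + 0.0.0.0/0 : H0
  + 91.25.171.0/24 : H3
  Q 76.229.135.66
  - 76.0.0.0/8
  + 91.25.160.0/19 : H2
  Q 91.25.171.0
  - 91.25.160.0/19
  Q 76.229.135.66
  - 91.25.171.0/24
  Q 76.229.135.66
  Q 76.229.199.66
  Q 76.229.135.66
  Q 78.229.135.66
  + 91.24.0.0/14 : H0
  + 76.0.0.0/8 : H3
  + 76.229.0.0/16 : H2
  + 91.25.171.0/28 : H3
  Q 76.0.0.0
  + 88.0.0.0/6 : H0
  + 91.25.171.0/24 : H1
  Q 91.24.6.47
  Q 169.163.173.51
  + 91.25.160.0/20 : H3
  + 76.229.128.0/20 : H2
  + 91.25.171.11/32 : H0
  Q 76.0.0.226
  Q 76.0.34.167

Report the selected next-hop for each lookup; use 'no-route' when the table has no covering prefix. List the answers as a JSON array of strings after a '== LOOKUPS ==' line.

Apply in order:
  + 91.25.171.0/28 (H0) depth=28
  del 91.25.171.0/28 (clear depth 28)
  + 76.0.0.0/8 (H3) depth=8
  + 76.229.135.66/32 (H1) depth=32
  + 0.0.0.0/0 (H0) depth=0
  + 91.25.171.0/24 (H3) depth=24
  Q 76.229.135.66: descend 01001100111001011000011101000010 ; hops seen [H0,H3,H1] ; pick H1
  del 76.0.0.0/8 (clear depth 8)
  + 91.25.160.0/19 (H2) depth=19
  Q 91.25.171.0: descend 0101101100011001101010110000 ; hops seen [H0,H2,H3] ; pick H3
  del 91.25.160.0/19 (clear depth 19)
  Q 76.229.135.66: descend 01001100111001011000011101000010 ; hops seen [H0,H1] ; pick H1
  del 91.25.171.0/24 (clear depth 24)
  Q 76.229.135.66: descend 01001100111001011000011101000010 ; hops seen [H0,H1] ; pick H1
  Q 76.229.199.66: descend 01001100111001011 ; hops seen [H0] ; pick H0
  Q 76.229.135.66: descend 01001100111001011000011101000010 ; hops seen [H0,H1] ; pick H1
  Q 78.229.135.66: descend 010011 ; hops seen [H0] ; pick H0
  + 91.24.0.0/14 (H0) depth=14
  + 76.0.0.0/8 (H3) depth=8
  + 76.229.0.0/16 (H2) depth=16
  + 91.25.171.0/28 (H3) depth=28
  Q 76.0.0.0: descend 01001100 ; hops seen [H0,H3] ; pick H3
  + 88.0.0.0/6 (H0) depth=6
  + 91.25.171.0/24 (H1) depth=24
  Q 91.24.6.47: descend 010110110001100 ; hops seen [H0,H0,H0] ; pick H0
  Q 169.163.173.51: descend ε ; hops seen [H0] ; pick H0
  + 91.25.160.0/20 (H3) depth=20
  + 76.229.128.0/20 (H2) depth=20
  + 91.25.171.11/32 (H0) depth=32
  Q 76.0.0.226: descend 01001100 ; hops seen [H0,H3] ; pick H3
  Q 76.0.34.167: descend 01001100 ; hops seen [H0,H3] ; pick H3

== LOOKUPS ==
["H1","H3","H1","H1","H0","H1","H0","H3","H0","H0","H3","H3"]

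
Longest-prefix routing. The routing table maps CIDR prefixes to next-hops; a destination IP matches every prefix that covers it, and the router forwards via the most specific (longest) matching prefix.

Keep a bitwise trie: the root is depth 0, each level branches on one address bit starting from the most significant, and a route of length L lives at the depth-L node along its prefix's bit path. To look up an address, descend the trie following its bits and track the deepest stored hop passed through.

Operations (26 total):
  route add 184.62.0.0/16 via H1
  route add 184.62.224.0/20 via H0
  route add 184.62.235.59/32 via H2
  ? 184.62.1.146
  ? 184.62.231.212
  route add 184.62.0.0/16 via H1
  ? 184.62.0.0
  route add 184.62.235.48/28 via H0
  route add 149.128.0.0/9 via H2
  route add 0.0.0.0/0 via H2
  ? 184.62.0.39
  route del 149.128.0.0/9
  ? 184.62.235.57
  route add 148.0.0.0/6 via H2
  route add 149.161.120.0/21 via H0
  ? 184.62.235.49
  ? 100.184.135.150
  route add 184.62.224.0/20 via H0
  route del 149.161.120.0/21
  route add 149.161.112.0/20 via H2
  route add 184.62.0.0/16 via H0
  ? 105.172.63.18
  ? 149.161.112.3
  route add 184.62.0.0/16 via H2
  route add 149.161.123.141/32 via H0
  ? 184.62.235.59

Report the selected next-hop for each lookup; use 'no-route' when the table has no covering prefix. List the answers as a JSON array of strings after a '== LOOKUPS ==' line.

Apply in order:
  add 184.62.0.0/16 -> H1 at depth 16
  add 184.62.224.0/20 -> H0 at depth 20
  add 184.62.235.59/32 -> H2 at depth 32
  ? 184.62.1.146  path d0:-→d1:-→d2:-→d3:-→d4:-→d5:-→d6:-→d7:-→d8:-→d9:-→d10:-→d11:-→d12:-→d13:-→d14:-→d15:-→d16:H1  best=H1
  ? 184.62.231.212  path d0:-→d1:-→d2:-→d3:-→d4:-→d5:-→d6:-→d7:-→d8:-→d9:-→d10:-→d11:-→d12:-→d13:-→d14:-→d15:-→d16:H1→d17:-→d18:-→d19:-→d20:H0  best=H0
  add 184.62.0.0/16 -> H1 at depth 16
  ? 184.62.0.0  path d0:-→d1:-→d2:-→d3:-→d4:-→d5:-→d6:-→d7:-→d8:-→d9:-→d10:-→d11:-→d12:-→d13:-→d14:-→d15:-→d16:H1  best=H1
  add 184.62.235.48/28 -> H0 at depth 28
  add 149.128.0.0/9 -> H2 at depth 9
  add 0.0.0.0/0 -> H2 at depth 0
  ? 184.62.0.39  path d0:H2→d1:-→d2:-→d3:-→d4:-→d5:-→d6:-→d7:-→d8:-→d9:-→d10:-→d11:-→d12:-→d13:-→d14:-→d15:-→d16:H1  best=H1
  - 149.128.0.0/9 clear@9
  ? 184.62.235.57  path d0:H2→d1:-→d2:-→d3:-→d4:-→d5:-→d6:-→d7:-→d8:-→d9:-→d10:-→d11:-→d12:-→d13:-→d14:-→d15:-→d16:H1→d17:-→d18:-→d19:-→d20:H0→d21:-→d22:-→d23:-→d24:-→d25:-→d26:-→d27:-→d28:H0→d29:-→d30:-  best=H0
  add 148.0.0.0/6 -> H2 at depth 6
  add 149.161.120.0/21 -> H0 at depth 21
  ? 184.62.235.49  path d0:H2→d1:-→d2:-→d3:-→d4:-→d5:-→d6:-→d7:-→d8:-→d9:-→d10:-→d11:-→d12:-→d13:-→d14:-→d15:-→d16:H1→d17:-→d18:-→d19:-→d20:H0→d21:-→d22:-→d23:-→d24:-→d25:-→d26:-→d27:-→d28:H0  best=H0
  ? 100.184.135.150  path d0:H2  best=H2
  add 184.62.224.0/20 -> H0 at depth 20
  - 149.161.120.0/21 clear@21
  add 149.161.112.0/20 -> H2 at depth 20
  add 184.62.0.0/16 -> H0 at depth 16
  ? 105.172.63.18  path d0:H2  best=H2
  ? 149.161.112.3  path d0:H2→d1:-→d2:-→d3:-→d4:-→d5:-→d6:H2→d7:-→d8:-→d9:-→d10:-→d11:-→d12:-→d13:-→d14:-→d15:-→d16:-→d17:-→d18:-→d19:-→d20:H2  best=H2
  add 184.62.0.0/16 -> H2 at depth 16
  add 149.161.123.141/32 -> H0 at depth 32
  ? 184.62.235.59  path d0:H2→d1:-→d2:-→d3:-→d4:-→d5:-→d6:-→d7:-→d8:-→d9:-→d10:-→d11:-→d12:-→d13:-→d14:-→d15:-→d16:H2→d17:-→d18:-→d19:-→d20:H0→d21:-→d22:-→d23:-→d24:-→d25:-→d26:-→d27:-→d28:H0→d29:-→d30:-→d31:-→d32:H2  best=H2

== LOOKUPS ==
["H1","H0","H1","H1","H0","H0","H2","H2","H2","H2"]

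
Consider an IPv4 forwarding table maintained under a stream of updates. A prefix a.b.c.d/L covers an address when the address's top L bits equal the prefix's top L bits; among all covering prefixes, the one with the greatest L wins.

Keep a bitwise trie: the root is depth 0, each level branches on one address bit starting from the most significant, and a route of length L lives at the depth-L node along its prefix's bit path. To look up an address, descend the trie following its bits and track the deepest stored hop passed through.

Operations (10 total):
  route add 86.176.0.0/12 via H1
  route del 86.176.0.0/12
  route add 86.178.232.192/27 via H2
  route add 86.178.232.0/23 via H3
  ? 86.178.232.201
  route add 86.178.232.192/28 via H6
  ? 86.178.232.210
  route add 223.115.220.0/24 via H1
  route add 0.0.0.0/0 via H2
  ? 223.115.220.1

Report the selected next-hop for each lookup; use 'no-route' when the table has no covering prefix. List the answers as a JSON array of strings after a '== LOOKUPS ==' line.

Process each operation:
  + 86.176.0.0/12 (H1) depth=12
  - 86.176.0.0/12 clear@12
  + 86.178.232.192/27 (H2) depth=27
  + 86.178.232.0/23 (H3) depth=23
  ? 86.178.232.201  path d0:-→d1:-→d2:-→d3:-→d4:-→d5:-→d6:-→d7:-→d8:-→d9:-→d10:-→d11:-→d12:-→d13:-→d14:-→d15:-→d16:-→d17:-→d18:-→d19:-→d20:-→d21:-→d22:-→d23:H3→d24:-→d25:-→d26:-→d27:H2  best=H2
  + 86.178.232.192/28 (H6) depth=28
  ? 86.178.232.210  path d0:-→d1:-→d2:-→d3:-→d4:-→d5:-→d6:-→d7:-→d8:-→d9:-→d10:-→d11:-→d12:-→d13:-→d14:-→d15:-→d16:-→d17:-→d18:-→d19:-→d20:-→d21:-→d22:-→d23:H3→d24:-→d25:-→d26:-→d27:H2  best=H2
  + 223.115.220.0/24 (H1) depth=24
  + 0.0.0.0/0 (H2) depth=0
  ? 223.115.220.1  path d0:H2→d1:-→d2:-→d3:-→d4:-→d5:-→d6:-→d7:-→d8:-→d9:-→d10:-→d11:-→d12:-→d13:-→d14:-→d15:-→d16:-→d17:-→d18:-→d19:-→d20:-→d21:-→d22:-→d23:-→d24:H1  best=H1

== LOOKUPS ==
["H2","H2","H1"]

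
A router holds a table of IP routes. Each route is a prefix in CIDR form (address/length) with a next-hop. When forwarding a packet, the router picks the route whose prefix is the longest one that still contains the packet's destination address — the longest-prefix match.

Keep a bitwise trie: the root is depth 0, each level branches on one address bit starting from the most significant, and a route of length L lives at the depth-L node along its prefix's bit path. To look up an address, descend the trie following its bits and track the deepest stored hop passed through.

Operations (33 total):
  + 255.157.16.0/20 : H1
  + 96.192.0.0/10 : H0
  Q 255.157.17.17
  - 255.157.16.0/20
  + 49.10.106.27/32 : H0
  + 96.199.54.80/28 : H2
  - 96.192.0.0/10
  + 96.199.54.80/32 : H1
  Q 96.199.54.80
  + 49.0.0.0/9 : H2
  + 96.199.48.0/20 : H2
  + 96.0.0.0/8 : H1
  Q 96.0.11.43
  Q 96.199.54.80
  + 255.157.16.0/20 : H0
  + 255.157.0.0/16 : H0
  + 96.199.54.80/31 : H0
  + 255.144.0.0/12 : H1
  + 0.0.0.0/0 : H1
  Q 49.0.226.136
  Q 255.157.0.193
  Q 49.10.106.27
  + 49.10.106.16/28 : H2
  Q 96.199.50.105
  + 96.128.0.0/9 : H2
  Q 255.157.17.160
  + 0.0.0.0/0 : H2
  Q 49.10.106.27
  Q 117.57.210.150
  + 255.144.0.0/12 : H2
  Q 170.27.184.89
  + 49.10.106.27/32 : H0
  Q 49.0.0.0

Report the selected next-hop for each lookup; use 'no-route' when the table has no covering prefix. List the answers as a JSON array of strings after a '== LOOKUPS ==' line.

Apply in order:
  + 255.157.16.0/20 (H1) depth=20
  + 96.192.0.0/10 (H0) depth=10
  lookup 255.157.17.17: bits 11111111100111010001 walk d0:-→d1:-→d2:-→d3:-→d4:-→d5:-→d6:-→d7:-→d8:-→d9:-→d10:-→d11:-→d12:-→d13:-→d14:-→d15:-→d16:-→d17:-→d18:-→d19:-→d20:H1 -> H1
  - 255.157.16.0/20 clear@20
  + 49.10.106.27/32 (H0) depth=32
  + 96.199.54.80/28 (H2) depth=28
  - 96.192.0.0/10 clear@10
  + 96.199.54.80/32 (H1) depth=32
  lookup 96.199.54.80: bits 01100000110001110011011001010000 walk d0:-→d1:-→d2:-→d3:-→d4:-→d5:-→d6:-→d7:-→d8:-→d9:-→d10:-→d11:-→d12:-→d13:-→d14:-→d15:-→d16:-→d17:-→d18:-→d19:-→d20:-→d21:-→d22:-→d23:-→d24:-→d25:-→d26:-→d27:-→d28:H2→d29:-→d30:-→d31:-→d32:H1 -> H1
  + 49.0.0.0/9 (H2) depth=9
  + 96.199.48.0/20 (H2) depth=20
  + 96.0.0.0/8 (H1) depth=8
  lookup 96.0.11.43: bits 01100000 walk d0:-→d1:-→d2:-→d3:-→d4:-→d5:-→d6:-→d7:-→d8:H1 -> H1
  lookup 96.199.54.80: bits 01100000110001110011011001010000 walk d0:-→d1:-→d2:-→d3:-→d4:-→d5:-→d6:-→d7:-→d8:H1→d9:-→d10:-→d11:-→d12:-→d13:-→d14:-→d15:-→d16:-→d17:-→d18:-→d19:-→d20:H2→d21:-→d22:-→d23:-→d24:-→d25:-→d26:-→d27:-→d28:H2→d29:-→d30:-→d31:-→d32:H1 -> H1
  + 255.157.16.0/20 (H0) depth=20
  + 255.157.0.0/16 (H0) depth=16
  + 96.199.54.80/31 (H0) depth=31
  + 255.144.0.0/12 (H1) depth=12
  + 0.0.0.0/0 (H1) depth=0
  lookup 49.0.226.136: bits 001100010000 walk d0:H1→d1:-→d2:-→d3:-→d4:-→d5:-→d6:-→d7:-→d8:-→d9:H2→d10:-→d11:-→d12:- -> H2
  lookup 255.157.0.193: bits 1111111110011101000 walk d0:H1→d1:-→d2:-→d3:-→d4:-→d5:-→d6:-→d7:-→d8:-→d9:-→d10:-→d11:-→d12:H1→d13:-→d14:-→d15:-→d16:H0→d17:-→d18:-→d19:- -> H0
  lookup 49.10.106.27: bits 00110001000010100110101000011011 walk d0:H1→d1:-→d2:-→d3:-→d4:-→d5:-→d6:-→d7:-→d8:-→d9:H2→d10:-→d11:-→d12:-→d13:-→d14:-→d15:-→d16:-→d17:-→d18:-→d19:-→d20:-→d21:-→d22:-→d23:-→d24:-→d25:-→d26:-→d27:-→d28:-→d29:-→d30:-→d31:-→d32:H0 -> H0
  + 49.10.106.16/28 (H2) depth=28
  lookup 96.199.50.105: bits 011000001100011100110 walk d0:H1→d1:-→d2:-→d3:-→d4:-→d5:-→d6:-→d7:-→d8:H1→d9:-→d10:-→d11:-→d12:-→d13:-→d14:-→d15:-→d16:-→d17:-→d18:-→d19:-→d20:H2→d21:- -> H2
  + 96.128.0.0/9 (H2) depth=9
  lookup 255.157.17.160: bits 11111111100111010001 walk d0:H1→d1:-→d2:-→d3:-→d4:-→d5:-→d6:-→d7:-→d8:-→d9:-→d10:-→d11:-→d12:H1→d13:-→d14:-→d15:-→d16:H0→d17:-→d18:-→d19:-→d20:H0 -> H0
  + 0.0.0.0/0 (H2) depth=0
  lookup 49.10.106.27: bits 00110001000010100110101000011011 walk d0:H2→d1:-→d2:-→d3:-→d4:-→d5:-→d6:-→d7:-→d8:-→d9:H2→d10:-→d11:-→d12:-→d13:-→d14:-→d15:-→d16:-→d17:-→d18:-→d19:-→d20:-→d21:-→d22:-→d23:-→d24:-→d25:-→d26:-→d27:-→d28:H2→d29:-→d30:-→d31:-→d32:H0 -> H0
  lookup 117.57.210.150: bits 011 walk d0:H2→d1:-→d2:-→d3:- -> H2
  + 255.144.0.0/12 (H2) depth=12
  lookup 170.27.184.89: bits 1 walk d0:H2→d1:- -> H2
  + 49.10.106.27/32 (H0) depth=32
  lookup 49.0.0.0: bits 001100010000 walk d0:H2→d1:-→d2:-→d3:-→d4:-→d5:-→d6:-→d7:-→d8:-→d9:H2→d10:-→d11:-→d12:- -> H2

== LOOKUPS ==
["H1","H1","H1","H1","H2","H0","H0","H2","H0","H0","H2","H2","H2"]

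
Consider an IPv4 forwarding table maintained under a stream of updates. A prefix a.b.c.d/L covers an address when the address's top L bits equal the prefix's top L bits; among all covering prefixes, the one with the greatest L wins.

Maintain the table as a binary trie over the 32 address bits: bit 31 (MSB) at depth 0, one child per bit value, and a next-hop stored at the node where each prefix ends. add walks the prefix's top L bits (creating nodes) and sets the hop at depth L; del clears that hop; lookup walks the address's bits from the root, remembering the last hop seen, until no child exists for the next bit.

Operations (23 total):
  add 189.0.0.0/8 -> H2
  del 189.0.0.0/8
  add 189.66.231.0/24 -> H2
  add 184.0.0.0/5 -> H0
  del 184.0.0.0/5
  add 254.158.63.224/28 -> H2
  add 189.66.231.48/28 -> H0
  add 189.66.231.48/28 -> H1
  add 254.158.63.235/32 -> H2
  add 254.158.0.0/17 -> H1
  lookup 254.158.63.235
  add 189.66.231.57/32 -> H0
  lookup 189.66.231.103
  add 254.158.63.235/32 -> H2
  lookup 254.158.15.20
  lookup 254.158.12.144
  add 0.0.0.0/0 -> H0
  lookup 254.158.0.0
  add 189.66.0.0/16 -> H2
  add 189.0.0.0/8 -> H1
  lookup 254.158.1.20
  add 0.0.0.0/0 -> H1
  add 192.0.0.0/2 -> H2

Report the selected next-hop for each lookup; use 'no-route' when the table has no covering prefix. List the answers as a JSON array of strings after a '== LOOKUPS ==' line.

Process each operation:
  + 189.0.0.0/8 (H2) depth=8
  - 189.0.0.0/8 clear@8
  + 189.66.231.0/24 (H2) depth=24
  + 184.0.0.0/5 (H0) depth=5
  - 184.0.0.0/5 clear@5
  + 254.158.63.224/28 (H2) depth=28
  + 189.66.231.48/28 (H0) depth=28
  + 189.66.231.48/28 (H1) depth=28
  + 254.158.63.235/32 (H2) depth=32
  + 254.158.0.0/17 (H1) depth=17
  lookup 254.158.63.235: bits 11111110100111100011111111101011 walk d0:-→d1:-→d2:-→d3:-→d4:-→d5:-→d6:-→d7:-→d8:-→d9:-→d10:-→d11:-→d12:-→d13:-→d14:-→d15:-→d16:-→d17:H1→d18:-→d19:-→d20:-→d21:-→d22:-→d23:-→d24:-→d25:-→d26:-→d27:-→d28:H2→d29:-→d30:-→d31:-→d32:H2 -> H2
  + 189.66.231.57/32 (H0) depth=32
  lookup 189.66.231.103: bits 1011110101000010111001110 walk d0:-→d1:-→d2:-→d3:-→d4:-→d5:-→d6:-→d7:-→d8:-→d9:-→d10:-→d11:-→d12:-→d13:-→d14:-→d15:-→d16:-→d17:-→d18:-→d19:-→d20:-→d21:-→d22:-→d23:-→d24:H2→d25:- -> H2
  + 254.158.63.235/32 (H2) depth=32
  lookup 254.158.15.20: bits 111111101001111000 walk d0:-→d1:-→d2:-→d3:-→d4:-→d5:-→d6:-→d7:-→d8:-→d9:-→d10:-→d11:-→d12:-→d13:-→d14:-→d15:-→d16:-→d17:H1→d18:- -> H1
  lookup 254.158.12.144: bits 111111101001111000 walk d0:-→d1:-→d2:-→d3:-→d4:-→d5:-→d6:-→d7:-→d8:-→d9:-→d10:-→d11:-→d12:-→d13:-→d14:-→d15:-→d16:-→d17:H1→d18:- -> H1
  + 0.0.0.0/0 (H0) depth=0
  lookup 254.158.0.0: bits 111111101001111000 walk d0:H0→d1:-→d2:-→d3:-→d4:-→d5:-→d6:-→d7:-→d8:-→d9:-→d10:-→d11:-→d12:-→d13:-→d14:-→d15:-→d16:-→d17:H1→d18:- -> H1
  + 189.66.0.0/16 (H2) depth=16
  + 189.0.0.0/8 (H1) depth=8
  lookup 254.158.1.20: bits 111111101001111000 walk d0:H0→d1:-→d2:-→d3:-→d4:-→d5:-→d6:-→d7:-→d8:-→d9:-→d10:-→d11:-→d12:-→d13:-→d14:-→d15:-→d16:-→d17:H1→d18:- -> H1
  + 0.0.0.0/0 (H1) depth=0
  + 192.0.0.0/2 (H2) depth=2

== LOOKUPS ==
["H2","H2","H1","H1","H1","H1"]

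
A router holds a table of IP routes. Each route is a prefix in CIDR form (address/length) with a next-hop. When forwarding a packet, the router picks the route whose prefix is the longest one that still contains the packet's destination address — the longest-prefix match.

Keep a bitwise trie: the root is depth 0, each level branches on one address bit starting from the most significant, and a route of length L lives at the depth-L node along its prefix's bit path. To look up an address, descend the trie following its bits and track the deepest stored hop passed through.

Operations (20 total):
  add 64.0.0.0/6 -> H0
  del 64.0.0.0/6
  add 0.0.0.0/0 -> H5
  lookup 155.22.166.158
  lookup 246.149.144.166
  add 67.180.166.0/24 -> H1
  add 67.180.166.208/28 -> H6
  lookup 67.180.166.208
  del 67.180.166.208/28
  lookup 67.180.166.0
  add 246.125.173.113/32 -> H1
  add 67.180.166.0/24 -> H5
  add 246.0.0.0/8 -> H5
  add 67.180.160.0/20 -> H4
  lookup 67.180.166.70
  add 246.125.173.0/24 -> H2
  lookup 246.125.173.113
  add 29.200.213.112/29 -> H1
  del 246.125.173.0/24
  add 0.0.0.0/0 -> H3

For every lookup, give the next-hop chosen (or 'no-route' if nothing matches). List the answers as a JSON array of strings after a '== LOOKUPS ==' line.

Process each operation:
  + 64.0.0.0/6 (H0) depth=6
  - 64.0.0.0/6 clear@6
  + 0.0.0.0/0 (H5) depth=0
  lookup 155.22.166.158: bits ε walk d0:H5 -> H5
  lookup 246.149.144.166: bits ε walk d0:H5 -> H5
  + 67.180.166.0/24 (H1) depth=24
  + 67.180.166.208/28 (H6) depth=28
  lookup 67.180.166.208: bits 0100001110110100101001101101 walk d0:H5→d1:-→d2:-→d3:-→d4:-→d5:-→d6:-→d7:-→d8:-→d9:-→d10:-→d11:-→d12:-→d13:-→d14:-→d15:-→d16:-→d17:-→d18:-→d19:-→d20:-→d21:-→d22:-→d23:-→d24:H1→d25:-→d26:-→d27:-→d28:H6 -> H6
  - 67.180.166.208/28 clear@28
  lookup 67.180.166.0: bits 010000111011010010100110 walk d0:H5→d1:-→d2:-→d3:-→d4:-→d5:-→d6:-→d7:-→d8:-→d9:-→d10:-→d11:-→d12:-→d13:-→d14:-→d15:-→d16:-→d17:-→d18:-→d19:-→d20:-→d21:-→d22:-→d23:-→d24:H1 -> H1
  + 246.125.173.113/32 (H1) depth=32
  + 67.180.166.0/24 (H5) depth=24
  + 246.0.0.0/8 (H5) depth=8
  + 67.180.160.0/20 (H4) depth=20
  lookup 67.180.166.70: bits 010000111011010010100110 walk d0:H5→d1:-→d2:-→d3:-→d4:-→d5:-→d6:-→d7:-→d8:-→d9:-→d10:-→d11:-→d12:-→d13:-→d14:-→d15:-→d16:-→d17:-→d18:-→d19:-→d20:H4→d21:-→d22:-→d23:-→d24:H5 -> H5
  + 246.125.173.0/24 (H2) depth=24
  lookup 246.125.173.113: bits 11110110011111011010110101110001 walk d0:H5→d1:-→d2:-→d3:-→d4:-→d5:-→d6:-→d7:-→d8:H5→d9:-→d10:-→d11:-→d12:-→d13:-→d14:-→d15:-→d16:-→d17:-→d18:-→d19:-→d20:-→d21:-→d22:-→d23:-→d24:H2→d25:-→d26:-→d27:-→d28:-→d29:-→d30:-→d31:-→d32:H1 -> H1
  + 29.200.213.112/29 (H1) depth=29
  - 246.125.173.0/24 clear@24
  + 0.0.0.0/0 (H3) depth=0

== LOOKUPS ==
["H5","H5","H6","H1","H5","H1"]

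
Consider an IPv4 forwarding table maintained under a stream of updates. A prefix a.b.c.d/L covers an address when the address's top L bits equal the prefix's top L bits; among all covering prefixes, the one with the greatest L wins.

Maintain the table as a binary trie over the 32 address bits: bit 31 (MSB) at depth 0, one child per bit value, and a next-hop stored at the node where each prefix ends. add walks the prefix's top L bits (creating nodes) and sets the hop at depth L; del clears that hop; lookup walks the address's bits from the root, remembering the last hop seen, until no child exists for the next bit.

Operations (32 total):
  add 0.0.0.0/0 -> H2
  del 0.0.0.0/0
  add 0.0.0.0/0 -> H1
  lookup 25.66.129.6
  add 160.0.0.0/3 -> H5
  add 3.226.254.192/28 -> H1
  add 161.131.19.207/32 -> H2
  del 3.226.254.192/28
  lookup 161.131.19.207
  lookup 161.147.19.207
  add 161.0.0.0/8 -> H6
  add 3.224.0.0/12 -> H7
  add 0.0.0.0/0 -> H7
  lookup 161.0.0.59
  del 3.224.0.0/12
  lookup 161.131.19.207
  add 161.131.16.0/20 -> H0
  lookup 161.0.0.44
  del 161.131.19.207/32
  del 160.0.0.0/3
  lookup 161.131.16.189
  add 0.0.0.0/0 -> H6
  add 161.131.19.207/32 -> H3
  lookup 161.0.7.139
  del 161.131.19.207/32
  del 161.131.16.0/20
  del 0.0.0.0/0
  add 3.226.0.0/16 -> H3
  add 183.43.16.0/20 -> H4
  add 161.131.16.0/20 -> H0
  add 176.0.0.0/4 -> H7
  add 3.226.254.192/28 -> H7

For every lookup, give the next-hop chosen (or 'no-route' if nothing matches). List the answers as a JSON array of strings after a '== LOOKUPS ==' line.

Process each operation:
  + 0.0.0.0/0 (H2) depth=0
  - 0.0.0.0/0 clear@0
  + 0.0.0.0/0 (H1) depth=0
  lookup 25.66.129.6: bits ε walk d0:H1 -> H1
  + 160.0.0.0/3 (H5) depth=3
  + 3.226.254.192/28 (H1) depth=28
  + 161.131.19.207/32 (H2) depth=32
  - 3.226.254.192/28 clear@28
  lookup 161.131.19.207: bits 10100001100000110001001111001111 walk d0:H1→d1:-→d2:-→d3:H5→d4:-→d5:-→d6:-→d7:-→d8:-→d9:-→d10:-→d11:-→d12:-→d13:-→d14:-→d15:-→d16:-→d17:-→d18:-→d19:-→d20:-→d21:-→d22:-→d23:-→d24:-→d25:-→d26:-→d27:-→d28:-→d29:-→d30:-→d31:-→d32:H2 -> H2
  lookup 161.147.19.207: bits 10100001100 walk d0:H1→d1:-→d2:-→d3:H5→d4:-→d5:-→d6:-→d7:-→d8:-→d9:-→d10:-→d11:- -> H5
  + 161.0.0.0/8 (H6) depth=8
  + 3.224.0.0/12 (H7) depth=12
  + 0.0.0.0/0 (H7) depth=0
  lookup 161.0.0.59: bits 10100001 walk d0:H7→d1:-→d2:-→d3:H5→d4:-→d5:-→d6:-→d7:-→d8:H6 -> H6
  - 3.224.0.0/12 clear@12
  lookup 161.131.19.207: bits 10100001100000110001001111001111 walk d0:H7→d1:-→d2:-→d3:H5→d4:-→d5:-→d6:-→d7:-→d8:H6→d9:-→d10:-→d11:-→d12:-→d13:-→d14:-→d15:-→d16:-→d17:-→d18:-→d19:-→d20:-→d21:-→d22:-→d23:-→d24:-→d25:-→d26:-→d27:-→d28:-→d29:-→d30:-→d31:-→d32:H2 -> H2
  + 161.131.16.0/20 (H0) depth=20
  lookup 161.0.0.44: bits 10100001 walk d0:H7→d1:-→d2:-→d3:H5→d4:-→d5:-→d6:-→d7:-→d8:H6 -> H6
  - 161.131.19.207/32 clear@32
  - 160.0.0.0/3 clear@3
  lookup 161.131.16.189: bits 1010000110000011000100 walk d0:H7→d1:-→d2:-→d3:-→d4:-→d5:-→d6:-→d7:-→d8:H6→d9:-→d10:-→d11:-→d12:-→d13:-→d14:-→d15:-→d16:-→d17:-→d18:-→d19:-→d20:H0→d21:-→d22:- -> H0
  + 0.0.0.0/0 (H6) depth=0
  + 161.131.19.207/32 (H3) depth=32
  lookup 161.0.7.139: bits 10100001 walk d0:H6→d1:-→d2:-→d3:-→d4:-→d5:-→d6:-→d7:-→d8:H6 -> H6
  - 161.131.19.207/32 clear@32
  - 161.131.16.0/20 clear@20
  - 0.0.0.0/0 clear@0
  + 3.226.0.0/16 (H3) depth=16
  + 183.43.16.0/20 (H4) depth=20
  + 161.131.16.0/20 (H0) depth=20
  + 176.0.0.0/4 (H7) depth=4
  + 3.226.254.192/28 (H7) depth=28

== LOOKUPS ==
["H1","H2","H5","H6","H2","H6","H0","H6"]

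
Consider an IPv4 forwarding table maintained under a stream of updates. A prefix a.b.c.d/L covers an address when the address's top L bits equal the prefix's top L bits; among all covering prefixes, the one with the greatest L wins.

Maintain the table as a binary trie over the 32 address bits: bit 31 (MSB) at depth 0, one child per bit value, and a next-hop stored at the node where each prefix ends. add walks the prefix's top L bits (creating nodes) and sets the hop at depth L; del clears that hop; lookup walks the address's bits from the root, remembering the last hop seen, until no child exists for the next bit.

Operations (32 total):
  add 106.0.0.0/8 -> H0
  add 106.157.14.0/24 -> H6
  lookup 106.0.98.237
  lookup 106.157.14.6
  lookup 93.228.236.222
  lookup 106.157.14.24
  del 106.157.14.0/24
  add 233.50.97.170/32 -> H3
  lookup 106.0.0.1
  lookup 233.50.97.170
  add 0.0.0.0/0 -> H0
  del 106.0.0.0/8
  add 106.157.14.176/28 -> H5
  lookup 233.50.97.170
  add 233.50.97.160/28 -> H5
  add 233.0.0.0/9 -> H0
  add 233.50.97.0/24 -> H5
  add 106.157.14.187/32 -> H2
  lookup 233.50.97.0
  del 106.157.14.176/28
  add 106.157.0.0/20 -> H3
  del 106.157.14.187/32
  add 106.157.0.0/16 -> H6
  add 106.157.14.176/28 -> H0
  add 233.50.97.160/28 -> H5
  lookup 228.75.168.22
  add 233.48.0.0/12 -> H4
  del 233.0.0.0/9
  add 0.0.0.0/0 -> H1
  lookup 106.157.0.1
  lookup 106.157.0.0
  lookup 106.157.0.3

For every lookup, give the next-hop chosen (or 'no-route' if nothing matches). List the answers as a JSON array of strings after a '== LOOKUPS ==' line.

Apply in order:
  add 106.0.0.0/8 -> H0 at depth 8
  add 106.157.14.0/24 -> H6 at depth 24
  lookup 106.0.98.237: bits 01101010 walk d0:-→d1:-→d2:-→d3:-→d4:-→d5:-→d6:-→d7:-→d8:H0 -> H0
  lookup 106.157.14.6: bits 011010101001110100001110 walk d0:-→d1:-→d2:-→d3:-→d4:-→d5:-→d6:-→d7:-→d8:H0→d9:-→d10:-→d11:-→d12:-→d13:-→d14:-→d15:-→d16:-→d17:-→d18:-→d19:-→d20:-→d21:-→d22:-→d23:-→d24:H6 -> H6
  lookup 93.228.236.222: bits 01 walk d0:-→d1:-→d2:- -> no-route
  lookup 106.157.14.24: bits 011010101001110100001110 walk d0:-→d1:-→d2:-→d3:-→d4:-→d5:-→d6:-→d7:-→d8:H0→d9:-→d10:-→d11:-→d12:-→d13:-→d14:-→d15:-→d16:-→d17:-→d18:-→d19:-→d20:-→d21:-→d22:-→d23:-→d24:H6 -> H6
  del 106.157.14.0/24 (clear depth 24)
  add 233.50.97.170/32 -> H3 at depth 32
  lookup 106.0.0.1: bits 01101010 walk d0:-→d1:-→d2:-→d3:-→d4:-→d5:-→d6:-→d7:-→d8:H0 -> H0
  lookup 233.50.97.170: bits 11101001001100100110000110101010 walk d0:-→d1:-→d2:-→d3:-→d4:-→d5:-→d6:-→d7:-→d8:-→d9:-→d10:-→d11:-→d12:-→d13:-→d14:-→d15:-→d16:-→d17:-→d18:-→d19:-→d20:-→d21:-→d22:-→d23:-→d24:-→d25:-→d26:-→d27:-→d28:-→d29:-→d30:-→d31:-→d32:H3 -> H3
  add 0.0.0.0/0 -> H0 at depth 0
  del 106.0.0.0/8 (clear depth 8)
  add 106.157.14.176/28 -> H5 at depth 28
  lookup 233.50.97.170: bits 11101001001100100110000110101010 walk d0:H0→d1:-→d2:-→d3:-→d4:-→d5:-→d6:-→d7:-→d8:-→d9:-→d10:-→d11:-→d12:-→d13:-→d14:-→d15:-→d16:-→d17:-→d18:-→d19:-→d20:-→d21:-→d22:-→d23:-→d24:-→d25:-→d26:-→d27:-→d28:-→d29:-→d30:-→d31:-→d32:H3 -> H3
  add 233.50.97.160/28 -> H5 at depth 28
  add 233.0.0.0/9 -> H0 at depth 9
  add 233.50.97.0/24 -> H5 at depth 24
  add 106.157.14.187/32 -> H2 at depth 32
  lookup 233.50.97.0: bits 111010010011001001100001 walk d0:H0→d1:-→d2:-→d3:-→d4:-→d5:-→d6:-→d7:-→d8:-→d9:H0→d10:-→d11:-→d12:-→d13:-→d14:-→d15:-→d16:-→d17:-→d18:-→d19:-→d20:-→d21:-→d22:-→d23:-→d24:H5 -> H5
  del 106.157.14.176/28 (clear depth 28)
  add 106.157.0.0/20 -> H3 at depth 20
  del 106.157.14.187/32 (clear depth 32)
  add 106.157.0.0/16 -> H6 at depth 16
  add 106.157.14.176/28 -> H0 at depth 28
  add 233.50.97.160/28 -> H5 at depth 28
  lookup 228.75.168.22: bits 1110 walk d0:H0→d1:-→d2:-→d3:-→d4:- -> H0
  add 233.48.0.0/12 -> H4 at depth 12
  del 233.0.0.0/9 (clear depth 9)
  add 0.0.0.0/0 -> H1 at depth 0
  lookup 106.157.0.1: bits 01101010100111010000 walk d0:H1→d1:-→d2:-→d3:-→d4:-→d5:-→d6:-→d7:-→d8:-→d9:-→d10:-→d11:-→d12:-→d13:-→d14:-→d15:-→d16:H6→d17:-→d18:-→d19:-→d20:H3 -> H3
  lookup 106.157.0.0: bits 01101010100111010000 walk d0:H1→d1:-→d2:-→d3:-→d4:-→d5:-→d6:-→d7:-→d8:-→d9:-→d10:-→d11:-→d12:-→d13:-→d14:-→d15:-→d16:H6→d17:-→d18:-→d19:-→d20:H3 -> H3
  lookup 106.157.0.3: bits 01101010100111010000 walk d0:H1→d1:-→d2:-→d3:-→d4:-→d5:-→d6:-→d7:-→d8:-→d9:-→d10:-→d11:-→d12:-→d13:-→d14:-→d15:-→d16:H6→d17:-→d18:-→d19:-→d20:H3 -> H3

== LOOKUPS ==
["H0","H6","no-route","H6","H0","H3","H3","H5","H0","H3","H3","H3"]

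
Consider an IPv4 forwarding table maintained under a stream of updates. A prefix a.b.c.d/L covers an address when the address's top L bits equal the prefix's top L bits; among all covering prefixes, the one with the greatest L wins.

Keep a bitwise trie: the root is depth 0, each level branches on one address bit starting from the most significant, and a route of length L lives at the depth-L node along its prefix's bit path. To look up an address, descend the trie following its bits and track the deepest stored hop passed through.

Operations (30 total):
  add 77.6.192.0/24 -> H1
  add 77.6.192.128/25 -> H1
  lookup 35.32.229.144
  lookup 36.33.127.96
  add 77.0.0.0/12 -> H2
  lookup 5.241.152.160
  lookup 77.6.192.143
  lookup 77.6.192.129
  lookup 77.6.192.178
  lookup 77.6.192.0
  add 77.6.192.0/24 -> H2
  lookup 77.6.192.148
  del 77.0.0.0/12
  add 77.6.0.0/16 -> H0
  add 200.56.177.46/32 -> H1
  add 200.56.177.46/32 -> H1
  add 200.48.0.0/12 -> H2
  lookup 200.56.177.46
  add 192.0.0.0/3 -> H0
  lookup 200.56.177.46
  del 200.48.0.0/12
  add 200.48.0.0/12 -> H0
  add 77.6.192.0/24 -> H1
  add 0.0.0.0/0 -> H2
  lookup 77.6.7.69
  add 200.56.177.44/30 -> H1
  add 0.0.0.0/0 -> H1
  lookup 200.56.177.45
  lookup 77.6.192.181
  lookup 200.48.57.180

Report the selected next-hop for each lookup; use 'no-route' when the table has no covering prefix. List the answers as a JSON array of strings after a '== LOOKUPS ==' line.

Process each operation:
  + 77.6.192.0/24 (H1) depth=24
  + 77.6.192.128/25 (H1) depth=25
  ? 35.32.229.144  path d0:-→d1:-  best=no-route
  ? 36.33.127.96  path d0:-→d1:-  best=no-route
  + 77.0.0.0/12 (H2) depth=12
  ? 5.241.152.160  path d0:-→d1:-  best=no-route
  ? 77.6.192.143  path d0:-→d1:-→d2:-→d3:-→d4:-→d5:-→d6:-→d7:-→d8:-→d9:-→d10:-→d11:-→d12:H2→d13:-→d14:-→d15:-→d16:-→d17:-→d18:-→d19:-→d20:-→d21:-→d22:-→d23:-→d24:H1→d25:H1  best=H1
  ? 77.6.192.129  path d0:-→d1:-→d2:-→d3:-→d4:-→d5:-→d6:-→d7:-→d8:-→d9:-→d10:-→d11:-→d12:H2→d13:-→d14:-→d15:-→d16:-→d17:-→d18:-→d19:-→d20:-→d21:-→d22:-→d23:-→d24:H1→d25:H1  best=H1
  ? 77.6.192.178  path d0:-→d1:-→d2:-→d3:-→d4:-→d5:-→d6:-→d7:-→d8:-→d9:-→d10:-→d11:-→d12:H2→d13:-→d14:-→d15:-→d16:-→d17:-→d18:-→d19:-→d20:-→d21:-→d22:-→d23:-→d24:H1→d25:H1  best=H1
  ? 77.6.192.0  path d0:-→d1:-→d2:-→d3:-→d4:-→d5:-→d6:-→d7:-→d8:-→d9:-→d10:-→d11:-→d12:H2→d13:-→d14:-→d15:-→d16:-→d17:-→d18:-→d19:-→d20:-→d21:-→d22:-→d23:-→d24:H1  best=H1
  + 77.6.192.0/24 (H2) depth=24
  ? 77.6.192.148  path d0:-→d1:-→d2:-→d3:-→d4:-→d5:-→d6:-→d7:-→d8:-→d9:-→d10:-→d11:-→d12:H2→d13:-→d14:-→d15:-→d16:-→d17:-→d18:-→d19:-→d20:-→d21:-→d22:-→d23:-→d24:H2→d25:H1  best=H1
  del 77.0.0.0/12 (clear depth 12)
  + 77.6.0.0/16 (H0) depth=16
  + 200.56.177.46/32 (H1) depth=32
  + 200.56.177.46/32 (H1) depth=32
  + 200.48.0.0/12 (H2) depth=12
  ? 200.56.177.46  path d0:-→d1:-→d2:-→d3:-→d4:-→d5:-→d6:-→d7:-→d8:-→d9:-→d10:-→d11:-→d12:H2→d13:-→d14:-→d15:-→d16:-→d17:-→d18:-→d19:-→d20:-→d21:-→d22:-→d23:-→d24:-→d25:-→d26:-→d27:-→d28:-→d29:-→d30:-→d31:-→d32:H1  best=H1
  + 192.0.0.0/3 (H0) depth=3
  ? 200.56.177.46  path d0:-→d1:-→d2:-→d3:H0→d4:-→d5:-→d6:-→d7:-→d8:-→d9:-→d10:-→d11:-→d12:H2→d13:-→d14:-→d15:-→d16:-→d17:-→d18:-→d19:-→d20:-→d21:-→d22:-→d23:-→d24:-→d25:-→d26:-→d27:-→d28:-→d29:-→d30:-→d31:-→d32:H1  best=H1
  del 200.48.0.0/12 (clear depth 12)
  + 200.48.0.0/12 (H0) depth=12
  + 77.6.192.0/24 (H1) depth=24
  + 0.0.0.0/0 (H2) depth=0
  ? 77.6.7.69  path d0:H2→d1:-→d2:-→d3:-→d4:-→d5:-→d6:-→d7:-→d8:-→d9:-→d10:-→d11:-→d12:-→d13:-→d14:-→d15:-→d16:H0  best=H0
  + 200.56.177.44/30 (H1) depth=30
  + 0.0.0.0/0 (H1) depth=0
  ? 200.56.177.45  path d0:H1→d1:-→d2:-→d3:H0→d4:-→d5:-→d6:-→d7:-→d8:-→d9:-→d10:-→d11:-→d12:H0→d13:-→d14:-→d15:-→d16:-→d17:-→d18:-→d19:-→d20:-→d21:-→d22:-→d23:-→d24:-→d25:-→d26:-→d27:-→d28:-→d29:-→d30:H1  best=H1
  ? 77.6.192.181  path d0:H1→d1:-→d2:-→d3:-→d4:-→d5:-→d6:-→d7:-→d8:-→d9:-→d10:-→d11:-→d12:-→d13:-→d14:-→d15:-→d16:H0→d17:-→d18:-→d19:-→d20:-→d21:-→d22:-→d23:-→d24:H1→d25:H1  best=H1
  ? 200.48.57.180  path d0:H1→d1:-→d2:-→d3:H0→d4:-→d5:-→d6:-→d7:-→d8:-→d9:-→d10:-→d11:-→d12:H0  best=H0

== LOOKUPS ==
["no-route","no-route","no-route","H1","H1","H1","H1","H1","H1","H1","H0","H1","H1","H0"]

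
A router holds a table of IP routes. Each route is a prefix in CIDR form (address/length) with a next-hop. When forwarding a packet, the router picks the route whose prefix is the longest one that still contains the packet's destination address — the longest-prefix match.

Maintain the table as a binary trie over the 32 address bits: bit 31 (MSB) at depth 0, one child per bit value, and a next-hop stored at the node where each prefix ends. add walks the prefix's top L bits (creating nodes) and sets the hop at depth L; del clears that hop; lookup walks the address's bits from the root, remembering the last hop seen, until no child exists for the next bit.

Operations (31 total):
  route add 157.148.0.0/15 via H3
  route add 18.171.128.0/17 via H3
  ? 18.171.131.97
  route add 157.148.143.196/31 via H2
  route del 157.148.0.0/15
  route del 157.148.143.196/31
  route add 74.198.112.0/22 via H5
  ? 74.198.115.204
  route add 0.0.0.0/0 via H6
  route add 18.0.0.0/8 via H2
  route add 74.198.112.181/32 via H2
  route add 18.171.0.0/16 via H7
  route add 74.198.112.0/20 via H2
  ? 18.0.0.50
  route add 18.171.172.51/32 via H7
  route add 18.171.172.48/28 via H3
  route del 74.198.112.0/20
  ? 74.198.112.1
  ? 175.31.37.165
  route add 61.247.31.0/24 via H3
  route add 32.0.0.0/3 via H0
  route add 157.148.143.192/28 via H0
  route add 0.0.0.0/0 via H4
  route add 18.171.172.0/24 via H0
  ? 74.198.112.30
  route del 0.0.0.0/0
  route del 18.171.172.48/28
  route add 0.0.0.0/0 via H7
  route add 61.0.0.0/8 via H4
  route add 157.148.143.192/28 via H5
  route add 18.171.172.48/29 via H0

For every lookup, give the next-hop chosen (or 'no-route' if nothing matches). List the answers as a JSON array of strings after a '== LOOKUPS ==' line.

Process each operation:
  + 157.148.0.0/15 (H3) depth=15
  + 18.171.128.0/17 (H3) depth=17
  ? 18.171.131.97  path d0:-→d1:-→d2:-→d3:-→d4:-→d5:-→d6:-→d7:-→d8:-→d9:-→d10:-→d11:-→d12:-→d13:-→d14:-→d15:-→d16:-→d17:H3  best=H3
  + 157.148.143.196/31 (H2) depth=31
  del 157.148.0.0/15 (clear depth 15)
  del 157.148.143.196/31 (clear depth 31)
  + 74.198.112.0/22 (H5) depth=22
  ? 74.198.115.204  path d0:-→d1:-→d2:-→d3:-→d4:-→d5:-→d6:-→d7:-→d8:-→d9:-→d10:-→d11:-→d12:-→d13:-→d14:-→d15:-→d16:-→d17:-→d18:-→d19:-→d20:-→d21:-→d22:H5  best=H5
  + 0.0.0.0/0 (H6) depth=0
  + 18.0.0.0/8 (H2) depth=8
  + 74.198.112.181/32 (H2) depth=32
  + 18.171.0.0/16 (H7) depth=16
  + 74.198.112.0/20 (H2) depth=20
  ? 18.0.0.50  path d0:H6→d1:-→d2:-→d3:-→d4:-→d5:-→d6:-→d7:-→d8:H2  best=H2
  + 18.171.172.51/32 (H7) depth=32
  + 18.171.172.48/28 (H3) depth=28
  del 74.198.112.0/20 (clear depth 20)
  ? 74.198.112.1  path d0:H6→d1:-→d2:-→d3:-→d4:-→d5:-→d6:-→d7:-→d8:-→d9:-→d10:-→d11:-→d12:-→d13:-→d14:-→d15:-→d16:-→d17:-→d18:-→d19:-→d20:-→d21:-→d22:H5→d23:-→d24:-  best=H5
  ? 175.31.37.165  path d0:H6→d1:-→d2:-  best=H6
  + 61.247.31.0/24 (H3) depth=24
  + 32.0.0.0/3 (H0) depth=3
  + 157.148.143.192/28 (H0) depth=28
  + 0.0.0.0/0 (H4) depth=0
  + 18.171.172.0/24 (H0) depth=24
  ? 74.198.112.30  path d0:H4→d1:-→d2:-→d3:-→d4:-→d5:-→d6:-→d7:-→d8:-→d9:-→d10:-→d11:-→d12:-→d13:-→d14:-→d15:-→d16:-→d17:-→d18:-→d19:-→d20:-→d21:-→d22:H5→d23:-→d24:-  best=H5
  del 0.0.0.0/0 (clear depth 0)
  del 18.171.172.48/28 (clear depth 28)
  + 0.0.0.0/0 (H7) depth=0
  + 61.0.0.0/8 (H4) depth=8
  + 157.148.143.192/28 (H5) depth=28
  + 18.171.172.48/29 (H0) depth=29

== LOOKUPS ==
["H3","H5","H2","H5","H6","H5"]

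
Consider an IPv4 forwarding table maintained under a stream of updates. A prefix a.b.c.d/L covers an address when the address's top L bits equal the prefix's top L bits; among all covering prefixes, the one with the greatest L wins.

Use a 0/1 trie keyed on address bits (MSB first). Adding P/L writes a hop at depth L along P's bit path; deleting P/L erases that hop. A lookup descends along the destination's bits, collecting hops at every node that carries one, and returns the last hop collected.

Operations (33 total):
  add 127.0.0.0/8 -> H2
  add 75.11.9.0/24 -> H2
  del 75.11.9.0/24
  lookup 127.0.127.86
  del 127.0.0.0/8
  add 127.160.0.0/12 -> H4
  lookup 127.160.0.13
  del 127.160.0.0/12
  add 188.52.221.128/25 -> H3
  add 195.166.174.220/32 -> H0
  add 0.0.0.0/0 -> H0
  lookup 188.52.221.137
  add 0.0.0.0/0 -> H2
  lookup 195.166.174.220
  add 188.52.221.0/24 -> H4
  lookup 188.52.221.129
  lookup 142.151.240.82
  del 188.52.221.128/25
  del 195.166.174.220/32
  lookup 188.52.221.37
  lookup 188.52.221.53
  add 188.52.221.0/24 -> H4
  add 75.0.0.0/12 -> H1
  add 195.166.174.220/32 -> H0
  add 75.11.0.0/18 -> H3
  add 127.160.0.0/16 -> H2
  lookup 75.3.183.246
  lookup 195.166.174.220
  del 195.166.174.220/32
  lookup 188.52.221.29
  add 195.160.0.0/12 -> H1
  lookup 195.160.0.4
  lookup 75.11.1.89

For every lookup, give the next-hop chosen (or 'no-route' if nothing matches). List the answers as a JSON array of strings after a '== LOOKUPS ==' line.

Trace:
  + 127.0.0.0/8 (H2) depth=8
  + 75.11.9.0/24 (H2) depth=24
  - 75.11.9.0/24 clear@24
  Q 127.0.127.86: descend 01111111 ; hops seen [H2] ; pick H2
  - 127.0.0.0/8 clear@8
  + 127.160.0.0/12 (H4) depth=12
  Q 127.160.0.13: descend 011111111010 ; hops seen [H4] ; pick H4
  - 127.160.0.0/12 clear@12
  + 188.52.221.128/25 (H3) depth=25
  + 195.166.174.220/32 (H0) depth=32
  + 0.0.0.0/0 (H0) depth=0
  Q 188.52.221.137: descend 1011110000110100110111011 ; hops seen [H0,H3] ; pick H3
  + 0.0.0.0/0 (H2) depth=0
  Q 195.166.174.220: descend 11000011101001101010111011011100 ; hops seen [H2,H0] ; pick H0
  + 188.52.221.0/24 (H4) depth=24
  Q 188.52.221.129: descend 1011110000110100110111011 ; hops seen [H2,H4,H3] ; pick H3
  Q 142.151.240.82: descend 10 ; hops seen [H2] ; pick H2
  - 188.52.221.128/25 clear@25
  - 195.166.174.220/32 clear@32
  Q 188.52.221.37: descend 101111000011010011011101 ; hops seen [H2,H4] ; pick H4
  Q 188.52.221.53: descend 101111000011010011011101 ; hops seen [H2,H4] ; pick H4
  + 188.52.221.0/24 (H4) depth=24
  + 75.0.0.0/12 (H1) depth=12
  + 195.166.174.220/32 (H0) depth=32
  + 75.11.0.0/18 (H3) depth=18
  + 127.160.0.0/16 (H2) depth=16
  Q 75.3.183.246: descend 010010110000 ; hops seen [H2,H1] ; pick H1
  Q 195.166.174.220: descend 11000011101001101010111011011100 ; hops seen [H2,H0] ; pick H0
  - 195.166.174.220/32 clear@32
  Q 188.52.221.29: descend 101111000011010011011101 ; hops seen [H2,H4] ; pick H4
  + 195.160.0.0/12 (H1) depth=12
  Q 195.160.0.4: descend 1100001110100 ; hops seen [H2,H1] ; pick H1
  Q 75.11.1.89: descend 01001011000010110000 ; hops seen [H2,H1,H3] ; pick H3

== LOOKUPS ==
["H2","H4","H3","H0","H3","H2","H4","H4","H1","H0","H4","H1","H3"]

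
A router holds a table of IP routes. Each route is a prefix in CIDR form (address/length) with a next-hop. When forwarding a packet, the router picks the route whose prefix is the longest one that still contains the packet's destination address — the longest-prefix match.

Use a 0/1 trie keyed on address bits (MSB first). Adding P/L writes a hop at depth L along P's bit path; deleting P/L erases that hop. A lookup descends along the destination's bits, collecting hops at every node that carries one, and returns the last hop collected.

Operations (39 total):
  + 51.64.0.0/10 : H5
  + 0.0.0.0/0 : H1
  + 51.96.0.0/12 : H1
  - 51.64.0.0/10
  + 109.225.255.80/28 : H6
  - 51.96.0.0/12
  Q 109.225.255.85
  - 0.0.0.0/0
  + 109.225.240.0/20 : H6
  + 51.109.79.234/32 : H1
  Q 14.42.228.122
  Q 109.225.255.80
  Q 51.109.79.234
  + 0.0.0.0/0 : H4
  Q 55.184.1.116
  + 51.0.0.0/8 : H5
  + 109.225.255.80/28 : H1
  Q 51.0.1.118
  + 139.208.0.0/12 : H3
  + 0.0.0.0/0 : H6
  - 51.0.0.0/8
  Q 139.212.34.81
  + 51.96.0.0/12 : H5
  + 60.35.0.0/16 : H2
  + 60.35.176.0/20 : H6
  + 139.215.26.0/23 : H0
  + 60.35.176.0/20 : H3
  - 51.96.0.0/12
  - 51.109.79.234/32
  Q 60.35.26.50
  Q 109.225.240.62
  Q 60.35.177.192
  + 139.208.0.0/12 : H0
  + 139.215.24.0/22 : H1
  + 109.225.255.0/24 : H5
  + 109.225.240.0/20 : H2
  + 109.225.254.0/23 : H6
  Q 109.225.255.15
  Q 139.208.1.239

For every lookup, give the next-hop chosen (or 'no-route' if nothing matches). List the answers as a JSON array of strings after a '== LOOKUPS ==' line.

Trace:
  add 51.64.0.0/10 -> H5 at depth 10
  add 0.0.0.0/0 -> H1 at depth 0
  add 51.96.0.0/12 -> H1 at depth 12
  del 51.64.0.0/10 (clear depth 10)
  add 109.225.255.80/28 -> H6 at depth 28
  del 51.96.0.0/12 (clear depth 12)
  ? 109.225.255.85  path d0:H1→d1:-→d2:-→d3:-→d4:-→d5:-→d6:-→d7:-→d8:-→d9:-→d10:-→d11:-→d12:-→d13:-→d14:-→d15:-→d16:-→d17:-→d18:-→d19:-→d20:-→d21:-→d22:-→d23:-→d24:-→d25:-→d26:-→d27:-→d28:H6  best=H6
  del 0.0.0.0/0 (clear depth 0)
  add 109.225.240.0/20 -> H6 at depth 20
  add 51.109.79.234/32 -> H1 at depth 32
  ? 14.42.228.122  path d0:-→d1:-→d2:-  best=no-route
  ? 109.225.255.80  path d0:-→d1:-→d2:-→d3:-→d4:-→d5:-→d6:-→d7:-→d8:-→d9:-→d10:-→d11:-→d12:-→d13:-→d14:-→d15:-→d16:-→d17:-→d18:-→d19:-→d20:H6→d21:-→d22:-→d23:-→d24:-→d25:-→d26:-→d27:-→d28:H6  best=H6
  ? 51.109.79.234  path d0:-→d1:-→d2:-→d3:-→d4:-→d5:-→d6:-→d7:-→d8:-→d9:-→d10:-→d11:-→d12:-→d13:-→d14:-→d15:-→d16:-→d17:-→d18:-→d19:-→d20:-→d21:-→d22:-→d23:-→d24:-→d25:-→d26:-→d27:-→d28:-→d29:-→d30:-→d31:-→d32:H1  best=H1
  add 0.0.0.0/0 -> H4 at depth 0
  ? 55.184.1.116  path d0:H4→d1:-→d2:-→d3:-→d4:-→d5:-  best=H4
  add 51.0.0.0/8 -> H5 at depth 8
  add 109.225.255.80/28 -> H1 at depth 28
  ? 51.0.1.118  path d0:H4→d1:-→d2:-→d3:-→d4:-→d5:-→d6:-→d7:-→d8:H5→d9:-  best=H5
  add 139.208.0.0/12 -> H3 at depth 12
  add 0.0.0.0/0 -> H6 at depth 0
  del 51.0.0.0/8 (clear depth 8)
  ? 139.212.34.81  path d0:H6→d1:-→d2:-→d3:-→d4:-→d5:-→d6:-→d7:-→d8:-→d9:-→d10:-→d11:-→d12:H3  best=H3
  add 51.96.0.0/12 -> H5 at depth 12
  add 60.35.0.0/16 -> H2 at depth 16
  add 60.35.176.0/20 -> H6 at depth 20
  add 139.215.26.0/23 -> H0 at depth 23
  add 60.35.176.0/20 -> H3 at depth 20
  del 51.96.0.0/12 (clear depth 12)
  del 51.109.79.234/32 (clear depth 32)
  ? 60.35.26.50  path d0:H6→d1:-→d2:-→d3:-→d4:-→d5:-→d6:-→d7:-→d8:-→d9:-→d10:-→d11:-→d12:-→d13:-→d14:-→d15:-→d16:H2  best=H2
  ? 109.225.240.62  path d0:H6→d1:-→d2:-→d3:-→d4:-→d5:-→d6:-→d7:-→d8:-→d9:-→d10:-→d11:-→d12:-→d13:-→d14:-→d15:-→d16:-→d17:-→d18:-→d19:-→d20:H6  best=H6
  ? 60.35.177.192  path d0:H6→d1:-→d2:-→d3:-→d4:-→d5:-→d6:-→d7:-→d8:-→d9:-→d10:-→d11:-→d12:-→d13:-→d14:-→d15:-→d16:H2→d17:-→d18:-→d19:-→d20:H3  best=H3
  add 139.208.0.0/12 -> H0 at depth 12
  add 139.215.24.0/22 -> H1 at depth 22
  add 109.225.255.0/24 -> H5 at depth 24
  add 109.225.240.0/20 -> H2 at depth 20
  add 109.225.254.0/23 -> H6 at depth 23
  ? 109.225.255.15  path d0:H6→d1:-→d2:-→d3:-→d4:-→d5:-→d6:-→d7:-→d8:-→d9:-→d10:-→d11:-→d12:-→d13:-→d14:-→d15:-→d16:-→d17:-→d18:-→d19:-→d20:H2→d21:-→d22:-→d23:H6→d24:H5→d25:-  best=H5
  ? 139.208.1.239  path d0:H6→d1:-→d2:-→d3:-→d4:-→d5:-→d6:-→d7:-→d8:-→d9:-→d10:-→d11:-→d12:H0→d13:-  best=H0

== LOOKUPS ==
["H6","no-route","H6","H1","H4","H5","H3","H2","H6","H3","H5","H0"]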